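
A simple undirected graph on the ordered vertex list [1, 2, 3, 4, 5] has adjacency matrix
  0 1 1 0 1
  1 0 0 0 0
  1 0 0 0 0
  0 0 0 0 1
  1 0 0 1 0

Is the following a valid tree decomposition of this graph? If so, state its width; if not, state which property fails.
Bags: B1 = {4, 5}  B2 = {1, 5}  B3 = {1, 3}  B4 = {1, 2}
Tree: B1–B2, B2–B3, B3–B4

Yes; width 1.

Vertex coverage: the bags together contain {1, 2, 3, 4, 5}, the full vertex set. Edge coverage: each edge of G has both endpoints in at least one bag. Running intersection: for every vertex, the bags containing it form a connected subtree. All three properties hold, so this is a valid tree decomposition of width max|bag| − 1 = 1, and hence tw(G) ≤ 1.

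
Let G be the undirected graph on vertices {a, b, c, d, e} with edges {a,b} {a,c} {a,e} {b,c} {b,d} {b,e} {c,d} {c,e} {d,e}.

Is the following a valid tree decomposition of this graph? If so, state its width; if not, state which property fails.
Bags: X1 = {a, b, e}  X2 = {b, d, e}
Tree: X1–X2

A tree decomposition must satisfy three properties: every vertex lies in some bag; for every edge, both endpoints lie together in some bag; and for every vertex, the bags containing it form a connected subtree. Here vertex c appears in no bag, so the decomposition is invalid.

No — vertex c appears in no bag.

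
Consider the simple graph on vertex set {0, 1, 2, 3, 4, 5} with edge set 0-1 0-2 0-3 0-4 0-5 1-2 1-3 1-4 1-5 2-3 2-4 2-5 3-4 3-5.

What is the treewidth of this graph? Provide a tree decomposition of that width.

Each bag holds 5 vertices, so the decomposition has width 4, which upper-bounds the treewidth. Conversely, {0, 1, 2, 3, 4} is a clique of size 5, and the vertices of any clique must share a bag in every tree decomposition; so some bag has ≥ 5 vertices and tw(G) ≥ 4. Combining the bounds, tw(G) = 4.

Treewidth 4.
Bags: B1 = {0, 1, 2, 3, 5}  B2 = {0, 1, 2, 3, 4}
Tree: B1–B2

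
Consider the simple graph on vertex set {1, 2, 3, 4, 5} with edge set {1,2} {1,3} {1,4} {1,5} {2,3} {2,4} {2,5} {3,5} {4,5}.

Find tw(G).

3

A width-3 tree decomposition is:
Bags: B1 = {1, 2, 3, 5}  B2 = {1, 2, 4, 5}
Tree: B1–B2
Each bag holds 4 vertices, so the decomposition has width 3, which upper-bounds the treewidth. On the other hand G contains the 4-clique {1, 2, 3, 5}. A clique must lie in a single bag of any decomposition, so no decomposition can have width below 3. The upper and lower bounds meet at 3, so that is the treewidth.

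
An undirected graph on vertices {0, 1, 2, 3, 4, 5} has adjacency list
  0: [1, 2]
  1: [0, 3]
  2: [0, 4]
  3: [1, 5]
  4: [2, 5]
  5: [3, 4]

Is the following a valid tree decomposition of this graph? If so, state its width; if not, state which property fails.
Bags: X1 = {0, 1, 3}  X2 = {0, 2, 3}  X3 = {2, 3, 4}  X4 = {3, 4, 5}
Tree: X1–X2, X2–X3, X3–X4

Checking the three conditions: (i) the bags cover all of {0, 1, 2, 3, 4, 5}; (ii) for each edge, some bag contains both endpoints; (iii) the bags containing any fixed vertex form a subtree. All hold, so the decomposition is valid with width 3 − 1 = 2.

Yes; width 2.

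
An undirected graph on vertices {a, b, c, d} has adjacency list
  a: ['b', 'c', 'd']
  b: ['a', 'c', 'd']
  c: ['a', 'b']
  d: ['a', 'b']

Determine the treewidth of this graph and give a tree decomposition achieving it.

Treewidth 2.
Bags: B1 = {a, b, d}  B2 = {a, b, c}
Tree: B1–B2

Every bag has size at most 3, so the width is 3 − 1 = 2 and tw(G) ≤ 2. On the other hand G contains the 3-clique {a, b, d}. A clique must lie in a single bag of any decomposition, so no decomposition can have width below 2. The upper and lower bounds meet at 2, so that is the treewidth.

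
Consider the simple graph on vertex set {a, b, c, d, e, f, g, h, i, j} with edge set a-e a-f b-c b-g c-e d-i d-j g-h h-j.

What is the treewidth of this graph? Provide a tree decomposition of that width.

The largest bag has 2 vertices, giving width 1; this decomposition certifies tw(G) ≤ 1. Any graph with an edge has treewidth ≥ 1, and G has the edge f–a. Combining the bounds, tw(G) = 1.

Treewidth 1.
One such decomposition:
Bags: B1 = {a, f}  B2 = {a, e}  B3 = {c, e}  B4 = {b, c}  B5 = {b, g}  B6 = {g, h}  B7 = {h, j}  B8 = {d, j}  B9 = {d, i}
Tree: B1–B2, B2–B3, B3–B4, B4–B5, B5–B6, B6–B7, B7–B8, B8–B9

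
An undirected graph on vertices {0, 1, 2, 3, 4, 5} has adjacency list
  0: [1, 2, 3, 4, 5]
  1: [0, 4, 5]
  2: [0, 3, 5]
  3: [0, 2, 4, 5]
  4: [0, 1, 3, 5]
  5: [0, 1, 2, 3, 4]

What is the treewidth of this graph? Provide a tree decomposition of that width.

Treewidth 3.
Bags: B1 = {0, 1, 4, 5}  B2 = {0, 3, 4, 5}  B3 = {0, 2, 3, 5}
Tree: B1–B2, B2–B3

The largest bag has 4 vertices, giving width 3; this decomposition certifies tw(G) ≤ 3. For the lower bound, the 4 vertices {0, 1, 4, 5} are pairwise adjacent, and any tree decomposition puts a clique entirely inside one bag — forcing width ≥ 3. Therefore the treewidth is 3.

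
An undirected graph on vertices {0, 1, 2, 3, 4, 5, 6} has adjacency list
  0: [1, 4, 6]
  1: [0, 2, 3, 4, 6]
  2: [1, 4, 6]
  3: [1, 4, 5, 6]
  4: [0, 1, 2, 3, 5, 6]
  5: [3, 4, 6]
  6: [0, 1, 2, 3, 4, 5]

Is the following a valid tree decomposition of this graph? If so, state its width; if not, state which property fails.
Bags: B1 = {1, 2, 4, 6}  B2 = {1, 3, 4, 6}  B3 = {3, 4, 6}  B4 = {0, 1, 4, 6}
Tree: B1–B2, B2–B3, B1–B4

A tree decomposition must satisfy three properties: every vertex lies in some bag; for every edge, both endpoints lie together in some bag; and for every vertex, the bags containing it form a connected subtree. Here vertex 5 appears in no bag, so the decomposition is invalid.

No — vertex 5 appears in no bag.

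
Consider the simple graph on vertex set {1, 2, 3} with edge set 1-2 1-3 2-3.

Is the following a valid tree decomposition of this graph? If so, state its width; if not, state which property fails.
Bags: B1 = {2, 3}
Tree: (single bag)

No — vertex 1 appears in no bag.

A tree decomposition must satisfy three properties: every vertex lies in some bag; for every edge, both endpoints lie together in some bag; and for every vertex, the bags containing it form a connected subtree. Here vertex 1 appears in no bag, so the decomposition is invalid.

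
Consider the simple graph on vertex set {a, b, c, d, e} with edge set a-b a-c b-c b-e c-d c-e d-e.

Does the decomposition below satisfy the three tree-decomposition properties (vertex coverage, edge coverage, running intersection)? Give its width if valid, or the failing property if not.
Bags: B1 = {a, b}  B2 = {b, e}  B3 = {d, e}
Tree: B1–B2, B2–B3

No — vertex c appears in no bag.

A tree decomposition must satisfy three properties: every vertex lies in some bag; for every edge, both endpoints lie together in some bag; and for every vertex, the bags containing it form a connected subtree. Here vertex c appears in no bag, so the decomposition is invalid.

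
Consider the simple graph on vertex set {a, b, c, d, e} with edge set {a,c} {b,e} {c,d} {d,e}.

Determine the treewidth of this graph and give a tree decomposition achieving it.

Each bag holds 2 vertices, so the decomposition has width 1, which upper-bounds the treewidth. Since G has at least one edge (e.g. a–c), it is not an edgeless graph, so tw(G) ≥ 1. Combining the bounds, tw(G) = 1.

Treewidth 1.
One such decomposition:
Bags: B1 = {a, c}  B2 = {c, d}  B3 = {d, e}  B4 = {b, e}
Tree: B1–B2, B2–B3, B3–B4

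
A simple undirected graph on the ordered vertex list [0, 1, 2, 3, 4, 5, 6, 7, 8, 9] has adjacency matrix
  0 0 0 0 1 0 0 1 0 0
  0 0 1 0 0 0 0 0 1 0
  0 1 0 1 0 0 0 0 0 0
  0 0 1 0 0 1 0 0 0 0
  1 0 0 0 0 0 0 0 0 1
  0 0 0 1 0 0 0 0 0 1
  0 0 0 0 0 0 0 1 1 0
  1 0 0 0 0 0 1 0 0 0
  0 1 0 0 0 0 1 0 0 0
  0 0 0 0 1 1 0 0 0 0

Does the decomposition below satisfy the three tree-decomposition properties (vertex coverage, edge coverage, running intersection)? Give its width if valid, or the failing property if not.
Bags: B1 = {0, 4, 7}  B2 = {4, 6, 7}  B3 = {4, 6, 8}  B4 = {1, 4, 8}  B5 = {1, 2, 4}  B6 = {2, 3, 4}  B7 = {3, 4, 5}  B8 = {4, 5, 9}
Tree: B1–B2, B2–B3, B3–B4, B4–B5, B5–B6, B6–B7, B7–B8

Every vertex of G appears in some bag (union = {0, 1, 2, 3, 4, 5, 6, 7, 8, 9}); every edge is covered by a bag; and for each vertex v the set of bags containing v is connected in the bag tree. The decomposition is therefore valid. The largest bag has 3 vertices, so the width is 2.

Yes; width 2.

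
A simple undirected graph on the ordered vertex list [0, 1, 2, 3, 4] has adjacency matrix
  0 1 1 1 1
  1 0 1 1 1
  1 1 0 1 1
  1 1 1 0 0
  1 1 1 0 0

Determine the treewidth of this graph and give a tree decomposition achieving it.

The largest bag has 4 vertices, giving width 3; this decomposition certifies tw(G) ≤ 3. Conversely, {0, 1, 2, 3} is a clique of size 4, and the vertices of any clique must share a bag in every tree decomposition; so some bag has ≥ 4 vertices and tw(G) ≥ 3. Therefore the treewidth is 3.

Treewidth 3.
Bags: B1 = {0, 1, 2, 3}  B2 = {0, 1, 2, 4}
Tree: B1–B2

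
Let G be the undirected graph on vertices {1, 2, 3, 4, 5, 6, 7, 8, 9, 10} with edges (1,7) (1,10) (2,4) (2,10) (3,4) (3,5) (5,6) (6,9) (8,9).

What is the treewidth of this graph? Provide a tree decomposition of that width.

The largest bag has 2 vertices, giving width 1; this decomposition certifies tw(G) ≤ 1. Any graph with an edge has treewidth ≥ 1, and G has the edge 7–1. The upper and lower bounds meet at 1, so that is the treewidth.

Treewidth 1.
Bags: B1 = {1, 7}  B2 = {1, 10}  B3 = {2, 10}  B4 = {2, 4}  B5 = {3, 4}  B6 = {3, 5}  B7 = {5, 6}  B8 = {6, 9}  B9 = {8, 9}
Tree: B1–B2, B2–B3, B3–B4, B4–B5, B5–B6, B6–B7, B7–B8, B8–B9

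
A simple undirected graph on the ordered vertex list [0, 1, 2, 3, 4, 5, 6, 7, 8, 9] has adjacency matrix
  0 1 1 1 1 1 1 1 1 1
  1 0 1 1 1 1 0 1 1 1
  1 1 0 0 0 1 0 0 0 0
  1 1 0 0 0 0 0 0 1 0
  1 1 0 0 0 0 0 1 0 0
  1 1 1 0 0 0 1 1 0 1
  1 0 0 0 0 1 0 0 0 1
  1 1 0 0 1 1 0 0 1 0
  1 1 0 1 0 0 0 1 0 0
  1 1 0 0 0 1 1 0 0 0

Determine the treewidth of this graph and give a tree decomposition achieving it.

Every bag has size at most 4, so the width is 4 − 1 = 3 and tw(G) ≤ 3. Conversely, {0, 1, 3, 8} is a clique of size 4, and the vertices of any clique must share a bag in every tree decomposition; so some bag has ≥ 4 vertices and tw(G) ≥ 3. Hence tw(G) = 3 exactly.

Treewidth 3.
One such decomposition:
Bags: B1 = {0, 1, 5, 7}  B2 = {0, 1, 7, 8}  B3 = {0, 1, 5, 9}  B4 = {0, 1, 2, 5}  B5 = {0, 1, 3, 8}  B6 = {0, 1, 4, 7}  B7 = {0, 5, 6, 9}
Tree: B1–B2, B1–B3, B1–B4, B2–B5, B1–B6, B3–B7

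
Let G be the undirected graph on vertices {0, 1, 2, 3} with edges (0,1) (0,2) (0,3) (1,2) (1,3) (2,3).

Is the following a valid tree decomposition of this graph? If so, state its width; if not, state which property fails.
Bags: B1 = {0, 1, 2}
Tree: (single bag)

A tree decomposition must satisfy three properties: every vertex lies in some bag; for every edge, both endpoints lie together in some bag; and for every vertex, the bags containing it form a connected subtree. Here vertex 3 appears in no bag, so the decomposition is invalid.

No — vertex 3 appears in no bag.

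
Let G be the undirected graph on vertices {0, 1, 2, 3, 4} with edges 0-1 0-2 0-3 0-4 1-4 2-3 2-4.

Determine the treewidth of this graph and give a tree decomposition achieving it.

Treewidth 2.
One optimal decomposition is:
Bags: B1 = {0, 2, 4}  B2 = {0, 1, 4}  B3 = {0, 2, 3}
Tree: B1–B2, B1–B3

The largest bag has 3 vertices, giving width 2; this decomposition certifies tw(G) ≤ 2. For the lower bound, the 3 vertices {0, 1, 4} are pairwise adjacent, and any tree decomposition puts a clique entirely inside one bag — forcing width ≥ 2. The upper and lower bounds meet at 2, so that is the treewidth.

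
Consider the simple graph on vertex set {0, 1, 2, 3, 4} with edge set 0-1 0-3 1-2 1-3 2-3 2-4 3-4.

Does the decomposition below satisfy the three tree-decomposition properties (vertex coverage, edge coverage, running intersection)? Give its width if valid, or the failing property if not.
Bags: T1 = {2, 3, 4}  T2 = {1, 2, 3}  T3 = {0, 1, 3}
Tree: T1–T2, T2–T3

Checking the three conditions: (i) the bags cover all of {0, 1, 2, 3, 4}; (ii) for each edge, some bag contains both endpoints; (iii) the bags containing any fixed vertex form a subtree. All hold, so the decomposition is valid with width 3 − 1 = 2.

Yes; width 2.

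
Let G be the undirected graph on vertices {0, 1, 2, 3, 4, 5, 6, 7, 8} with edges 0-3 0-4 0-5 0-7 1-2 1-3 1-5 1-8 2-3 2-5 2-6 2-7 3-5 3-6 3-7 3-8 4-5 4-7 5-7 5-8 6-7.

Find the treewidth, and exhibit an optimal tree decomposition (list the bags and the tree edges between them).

Treewidth 3.
One optimal decomposition is:
Bags: B1 = {0, 3, 5, 7}  B2 = {2, 3, 5, 7}  B3 = {1, 2, 3, 5}  B4 = {1, 3, 5, 8}  B5 = {2, 3, 6, 7}  B6 = {0, 4, 5, 7}
Tree: B1–B2, B2–B3, B3–B4, B2–B5, B1–B6

Each bag holds 4 vertices, so the decomposition has width 3, which upper-bounds the treewidth. For the lower bound, the 4 vertices {0, 3, 5, 7} are pairwise adjacent, and any tree decomposition puts a clique entirely inside one bag — forcing width ≥ 3. The upper and lower bounds meet at 3, so that is the treewidth.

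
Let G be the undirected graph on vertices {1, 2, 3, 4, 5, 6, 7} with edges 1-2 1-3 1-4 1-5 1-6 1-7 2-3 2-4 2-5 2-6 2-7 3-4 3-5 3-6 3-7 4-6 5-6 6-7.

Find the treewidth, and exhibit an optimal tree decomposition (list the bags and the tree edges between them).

Treewidth 4.
One such decomposition:
Bags: B1 = {1, 2, 3, 5, 6}  B2 = {1, 2, 3, 6, 7}  B3 = {1, 2, 3, 4, 6}
Tree: B1–B2, B1–B3

Each bag holds 5 vertices, so the decomposition has width 4, which upper-bounds the treewidth. Conversely, {1, 2, 3, 4, 6} is a clique of size 5, and the vertices of any clique must share a bag in every tree decomposition; so some bag has ≥ 5 vertices and tw(G) ≥ 4. Combining the bounds, tw(G) = 4.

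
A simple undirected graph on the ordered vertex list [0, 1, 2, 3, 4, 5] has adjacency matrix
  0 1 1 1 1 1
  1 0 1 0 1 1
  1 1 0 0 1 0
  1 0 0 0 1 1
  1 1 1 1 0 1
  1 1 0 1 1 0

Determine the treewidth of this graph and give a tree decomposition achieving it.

The largest bag has 4 vertices, giving width 3; this decomposition certifies tw(G) ≤ 3. For the lower bound, the 4 vertices {0, 1, 2, 4} are pairwise adjacent, and any tree decomposition puts a clique entirely inside one bag — forcing width ≥ 3. Hence tw(G) = 3 exactly.

Treewidth 3.
One such decomposition:
Bags: B1 = {0, 3, 4, 5}  B2 = {0, 1, 4, 5}  B3 = {0, 1, 2, 4}
Tree: B1–B2, B2–B3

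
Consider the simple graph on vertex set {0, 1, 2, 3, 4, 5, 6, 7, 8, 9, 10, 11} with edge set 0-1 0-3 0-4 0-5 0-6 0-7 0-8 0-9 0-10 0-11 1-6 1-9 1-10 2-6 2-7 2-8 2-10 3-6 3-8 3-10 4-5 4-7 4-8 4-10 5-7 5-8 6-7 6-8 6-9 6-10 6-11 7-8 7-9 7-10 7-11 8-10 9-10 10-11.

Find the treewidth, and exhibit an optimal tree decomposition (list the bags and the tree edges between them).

Each bag holds 5 vertices, so the decomposition has width 4, which upper-bounds the treewidth. On the other hand G contains the 5-clique {0, 4, 7, 8, 10}. A clique must lie in a single bag of any decomposition, so no decomposition can have width below 4. The upper and lower bounds meet at 4, so that is the treewidth.

Treewidth 4.
One such decomposition:
Bags: B1 = {0, 6, 7, 10, 11}  B2 = {0, 6, 7, 8, 10}  B3 = {2, 6, 7, 8, 10}  B4 = {0, 4, 7, 8, 10}  B5 = {0, 6, 7, 9, 10}  B6 = {0, 1, 6, 9, 10}  B7 = {0, 4, 5, 7, 8}  B8 = {0, 3, 6, 8, 10}
Tree: B1–B2, B2–B3, B2–B4, B1–B5, B5–B6, B4–B7, B2–B8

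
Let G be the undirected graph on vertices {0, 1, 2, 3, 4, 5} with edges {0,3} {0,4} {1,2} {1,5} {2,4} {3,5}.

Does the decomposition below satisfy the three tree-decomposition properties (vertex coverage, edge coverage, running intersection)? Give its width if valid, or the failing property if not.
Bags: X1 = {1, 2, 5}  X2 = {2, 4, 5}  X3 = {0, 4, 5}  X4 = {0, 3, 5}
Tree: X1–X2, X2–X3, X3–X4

Checking the three conditions: (i) the bags cover all of {0, 1, 2, 3, 4, 5}; (ii) for each edge, some bag contains both endpoints; (iii) the bags containing any fixed vertex form a subtree. All hold, so the decomposition is valid with width 3 − 1 = 2.

Yes; width 2.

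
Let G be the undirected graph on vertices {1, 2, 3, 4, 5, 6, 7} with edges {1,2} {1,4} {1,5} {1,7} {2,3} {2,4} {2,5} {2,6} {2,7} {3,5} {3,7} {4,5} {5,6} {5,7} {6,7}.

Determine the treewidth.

3

A width-3 tree decomposition is:
Bags: B1 = {1, 2, 4, 5}  B2 = {1, 2, 5, 7}  B3 = {2, 5, 6, 7}  B4 = {2, 3, 5, 7}
Tree: B1–B2, B2–B3, B3–B4
Every bag has size at most 4, so the width is 4 − 1 = 3 and tw(G) ≤ 3. On the other hand G contains the 4-clique {1, 2, 4, 5}. A clique must lie in a single bag of any decomposition, so no decomposition can have width below 3. Hence tw(G) = 3 exactly.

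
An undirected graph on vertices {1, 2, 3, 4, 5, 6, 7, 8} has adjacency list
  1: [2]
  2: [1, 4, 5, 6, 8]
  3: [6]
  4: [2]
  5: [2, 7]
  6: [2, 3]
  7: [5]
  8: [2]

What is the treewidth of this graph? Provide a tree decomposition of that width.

The largest bag has 2 vertices, giving width 1; this decomposition certifies tw(G) ≤ 1. G has an edge, so its treewidth is at least 1. Hence tw(G) = 1 exactly.

Treewidth 1.
One such decomposition:
Bags: B1 = {2, 5}  B2 = {2, 4}  B3 = {5, 7}  B4 = {1, 2}  B5 = {2, 6}  B6 = {2, 8}  B7 = {3, 6}
Tree: B1–B2, B1–B3, B1–B4, B4–B5, B2–B6, B5–B7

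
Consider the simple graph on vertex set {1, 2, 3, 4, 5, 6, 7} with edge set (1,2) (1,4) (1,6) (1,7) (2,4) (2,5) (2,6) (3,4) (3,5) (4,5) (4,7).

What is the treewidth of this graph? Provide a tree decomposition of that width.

Treewidth 2.
One such decomposition:
Bags: B1 = {1, 2, 4}  B2 = {2, 4, 5}  B3 = {1, 2, 6}  B4 = {3, 4, 5}  B5 = {1, 4, 7}
Tree: B1–B2, B1–B3, B2–B4, B1–B5

Every bag has size at most 3, so the width is 3 − 1 = 2 and tw(G) ≤ 2. Conversely, {1, 2, 4} is a clique of size 3, and the vertices of any clique must share a bag in every tree decomposition; so some bag has ≥ 3 vertices and tw(G) ≥ 2. Hence tw(G) = 2 exactly.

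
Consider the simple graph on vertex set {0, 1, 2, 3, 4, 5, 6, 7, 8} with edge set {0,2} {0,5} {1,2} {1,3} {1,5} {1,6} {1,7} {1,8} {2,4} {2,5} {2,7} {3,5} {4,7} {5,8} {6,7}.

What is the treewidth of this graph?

2

A width-2 tree decomposition is:
Bags: B1 = {1, 2, 5}  B2 = {1, 2, 7}  B3 = {1, 6, 7}  B4 = {1, 3, 5}  B5 = {0, 2, 5}  B6 = {1, 5, 8}  B7 = {2, 4, 7}
Tree: B1–B2, B2–B3, B1–B4, B1–B5, B1–B6, B2–B7
The largest bag has 3 vertices, giving width 2; this decomposition certifies tw(G) ≤ 2. On the other hand G contains the 3-clique {0, 2, 5}. A clique must lie in a single bag of any decomposition, so no decomposition can have width below 2. Therefore the treewidth is 2.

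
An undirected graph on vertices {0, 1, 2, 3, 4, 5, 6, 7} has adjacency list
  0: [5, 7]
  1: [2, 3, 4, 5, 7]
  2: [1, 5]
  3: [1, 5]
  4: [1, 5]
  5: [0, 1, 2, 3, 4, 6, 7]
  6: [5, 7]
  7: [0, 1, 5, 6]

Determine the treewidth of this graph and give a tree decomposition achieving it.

Treewidth 2.
One such decomposition:
Bags: B1 = {1, 5, 7}  B2 = {5, 6, 7}  B3 = {1, 3, 5}  B4 = {1, 4, 5}  B5 = {1, 2, 5}  B6 = {0, 5, 7}
Tree: B1–B2, B1–B3, B1–B4, B4–B5, B2–B6

Every bag has size at most 3, so the width is 3 − 1 = 2 and tw(G) ≤ 2. Conversely, {0, 5, 7} is a clique of size 3, and the vertices of any clique must share a bag in every tree decomposition; so some bag has ≥ 3 vertices and tw(G) ≥ 2. Hence tw(G) = 2 exactly.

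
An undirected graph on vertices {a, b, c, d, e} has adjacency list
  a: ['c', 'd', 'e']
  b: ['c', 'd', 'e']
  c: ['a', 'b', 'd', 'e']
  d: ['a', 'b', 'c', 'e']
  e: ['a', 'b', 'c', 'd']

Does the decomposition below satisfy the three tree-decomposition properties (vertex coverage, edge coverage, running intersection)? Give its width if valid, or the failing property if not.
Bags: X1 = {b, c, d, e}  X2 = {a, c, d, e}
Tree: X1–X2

Yes; width 3.

Checking the three conditions: (i) the bags cover all of {a, b, c, d, e}; (ii) for each edge, some bag contains both endpoints; (iii) the bags containing any fixed vertex form a subtree. All hold, so the decomposition is valid with width 4 − 1 = 3.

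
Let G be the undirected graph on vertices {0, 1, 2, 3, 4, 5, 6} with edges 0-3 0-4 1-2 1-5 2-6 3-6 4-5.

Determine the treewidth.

2

A width-2 tree decomposition is:
Bags: B1 = {0, 4, 5}  B2 = {0, 3, 5}  B3 = {3, 5, 6}  B4 = {2, 5, 6}  B5 = {1, 2, 5}
Tree: B1–B2, B2–B3, B3–B4, B4–B5
The largest bag has 3 vertices, giving width 2; this decomposition certifies tw(G) ≤ 2. Since 5–4–0–3–6–2–1–5 is a cycle in G, G is not acyclic. Forests are exactly the graphs of treewidth ≤ 1, so tw(G) ≥ 2. Combining the bounds, tw(G) = 2.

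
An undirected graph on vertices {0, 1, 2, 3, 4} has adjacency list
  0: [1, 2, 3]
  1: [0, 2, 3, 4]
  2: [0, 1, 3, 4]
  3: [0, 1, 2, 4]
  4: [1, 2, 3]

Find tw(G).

A width-3 tree decomposition is:
Bags: B1 = {0, 1, 2, 3}  B2 = {1, 2, 3, 4}
Tree: B1–B2
Each bag holds 4 vertices, so the decomposition has width 3, which upper-bounds the treewidth. On the other hand G contains the 4-clique {0, 1, 2, 3}. A clique must lie in a single bag of any decomposition, so no decomposition can have width below 3. The upper and lower bounds meet at 3, so that is the treewidth.

3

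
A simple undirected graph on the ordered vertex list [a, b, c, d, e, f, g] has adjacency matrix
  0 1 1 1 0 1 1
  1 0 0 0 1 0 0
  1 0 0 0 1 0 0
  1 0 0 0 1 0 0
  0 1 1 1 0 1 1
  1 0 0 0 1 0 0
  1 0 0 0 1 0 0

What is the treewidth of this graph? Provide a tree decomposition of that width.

Treewidth 2.
One optimal decomposition is:
Bags: B1 = {a, b, e}  B2 = {a, c, e}  B3 = {a, e, g}  B4 = {a, d, e}  B5 = {a, e, f}
Tree: B1–B2, B2–B3, B3–B4, B4–B5

Each bag holds 3 vertices, so the decomposition has width 2, which upper-bounds the treewidth. The edges a–b–e–c–a form a cycle, so G is not a tree and its treewidth is at least 2. Combining the bounds, tw(G) = 2.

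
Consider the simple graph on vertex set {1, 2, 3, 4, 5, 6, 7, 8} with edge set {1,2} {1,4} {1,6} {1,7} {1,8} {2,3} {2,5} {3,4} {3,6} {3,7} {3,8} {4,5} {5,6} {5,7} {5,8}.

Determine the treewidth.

3

A width-3 tree decomposition is:
Bags: B1 = {1, 2, 3, 5}  B2 = {1, 3, 4, 5}  B3 = {1, 3, 5, 6}  B4 = {1, 3, 5, 7}  B5 = {1, 3, 5, 8}
Tree: B1–B2, B2–B3, B3–B4, B4–B5
Each bag holds 4 vertices, so the decomposition has width 3, which upper-bounds the treewidth. For the lower bound: the 4 vertex sets {2,5}, {3,4}, {1}, {6} are disjoint, each induces a connected subgraph, and every pair is joined by at least one edge of G. Contracting each set to a single vertex therefore yields K_{4} as a minor, and since treewidth is minor-monotone, tw(G) ≥ tw(K_{4}) = 3. The upper and lower bounds meet at 3, so that is the treewidth.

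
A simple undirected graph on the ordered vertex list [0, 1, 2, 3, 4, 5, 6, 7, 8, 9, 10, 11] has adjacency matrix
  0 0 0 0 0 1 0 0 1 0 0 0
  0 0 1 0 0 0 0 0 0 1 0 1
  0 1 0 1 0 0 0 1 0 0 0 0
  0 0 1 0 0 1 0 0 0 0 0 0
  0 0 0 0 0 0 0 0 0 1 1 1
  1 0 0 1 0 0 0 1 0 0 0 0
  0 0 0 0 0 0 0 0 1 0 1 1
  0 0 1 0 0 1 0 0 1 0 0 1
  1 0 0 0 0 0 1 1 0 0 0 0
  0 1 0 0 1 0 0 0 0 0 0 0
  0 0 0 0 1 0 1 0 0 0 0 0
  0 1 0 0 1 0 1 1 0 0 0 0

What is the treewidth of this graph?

3

A width-3 tree decomposition is:
Bags: B1 = {0, 2, 3, 5}  B2 = {0, 2, 5, 7}  B3 = {0, 2, 7, 8}  B4 = {1, 2, 7, 8}  B5 = {1, 7, 8, 11}  B6 = {1, 6, 8, 11}  B7 = {1, 6, 9, 11}  B8 = {4, 6, 9, 11}  B9 = {4, 6, 9, 10}
Tree: B1–B2, B2–B3, B3–B4, B4–B5, B5–B6, B6–B7, B7–B8, B8–B9
The largest bag has 4 vertices, giving width 3; this decomposition certifies tw(G) ≤ 3. For the lower bound: the 4 vertex sets {0,3,5}, {2}, {7}, {1,6,8,11} are disjoint, each induces a connected subgraph, and every pair is joined by at least one edge of G. Contracting each set to a single vertex therefore yields K_{4} as a minor, and since treewidth is minor-monotone, tw(G) ≥ tw(K_{4}) = 3. The upper and lower bounds meet at 3, so that is the treewidth.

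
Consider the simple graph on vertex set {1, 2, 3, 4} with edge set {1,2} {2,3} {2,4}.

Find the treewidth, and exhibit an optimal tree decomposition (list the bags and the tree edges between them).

Each bag holds 2 vertices, so the decomposition has width 1, which upper-bounds the treewidth. Since G has at least one edge (e.g. 2–4), it is not an edgeless graph, so tw(G) ≥ 1. Therefore the treewidth is 1.

Treewidth 1.
One such decomposition:
Bags: B1 = {2, 4}  B2 = {2, 3}  B3 = {1, 2}
Tree: B1–B2, B2–B3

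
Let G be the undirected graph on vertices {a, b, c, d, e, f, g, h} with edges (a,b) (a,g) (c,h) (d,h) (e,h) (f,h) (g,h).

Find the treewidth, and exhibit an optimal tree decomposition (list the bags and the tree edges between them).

Every bag has size at most 2, so the width is 2 − 1 = 1 and tw(G) ≤ 1. Any graph with an edge has treewidth ≥ 1, and G has the edge h–g. The upper and lower bounds meet at 1, so that is the treewidth.

Treewidth 1.
Bags: B1 = {g, h}  B2 = {e, h}  B3 = {a, g}  B4 = {d, h}  B5 = {f, h}  B6 = {a, b}  B7 = {c, h}
Tree: B1–B2, B1–B3, B2–B4, B4–B5, B3–B6, B1–B7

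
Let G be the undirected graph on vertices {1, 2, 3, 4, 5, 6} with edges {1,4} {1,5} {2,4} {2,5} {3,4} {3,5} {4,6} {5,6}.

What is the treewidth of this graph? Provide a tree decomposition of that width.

Each bag holds 3 vertices, so the decomposition has width 2, which upper-bounds the treewidth. Since 4–3–5–1–4 is a cycle in G, G is not acyclic. Forests are exactly the graphs of treewidth ≤ 1, so tw(G) ≥ 2. The upper and lower bounds meet at 2, so that is the treewidth.

Treewidth 2.
Bags: B1 = {3, 4, 5}  B2 = {1, 4, 5}  B3 = {4, 5, 6}  B4 = {2, 4, 5}
Tree: B1–B2, B2–B3, B3–B4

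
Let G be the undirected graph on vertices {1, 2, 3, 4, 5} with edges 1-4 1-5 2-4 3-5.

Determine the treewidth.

A width-1 tree decomposition is:
Bags: B1 = {1, 5}  B2 = {3, 5}  B3 = {1, 4}  B4 = {2, 4}
Tree: B1–B2, B1–B3, B3–B4
Each bag holds 2 vertices, so the decomposition has width 1, which upper-bounds the treewidth. Any graph with an edge has treewidth ≥ 1, and G has the edge 5–1. Combining the bounds, tw(G) = 1.

1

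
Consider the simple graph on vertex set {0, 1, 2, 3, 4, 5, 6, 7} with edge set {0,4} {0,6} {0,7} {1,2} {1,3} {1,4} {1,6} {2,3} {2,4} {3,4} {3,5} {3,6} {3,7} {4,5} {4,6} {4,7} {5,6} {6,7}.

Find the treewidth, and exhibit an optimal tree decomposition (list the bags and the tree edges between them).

Each bag holds 4 vertices, so the decomposition has width 3, which upper-bounds the treewidth. Conversely, {0, 4, 6, 7} is a clique of size 4, and the vertices of any clique must share a bag in every tree decomposition; so some bag has ≥ 4 vertices and tw(G) ≥ 3. The upper and lower bounds meet at 3, so that is the treewidth.

Treewidth 3.
One optimal decomposition is:
Bags: B1 = {3, 4, 5, 6}  B2 = {3, 4, 6, 7}  B3 = {0, 4, 6, 7}  B4 = {1, 3, 4, 6}  B5 = {1, 2, 3, 4}
Tree: B1–B2, B2–B3, B1–B4, B4–B5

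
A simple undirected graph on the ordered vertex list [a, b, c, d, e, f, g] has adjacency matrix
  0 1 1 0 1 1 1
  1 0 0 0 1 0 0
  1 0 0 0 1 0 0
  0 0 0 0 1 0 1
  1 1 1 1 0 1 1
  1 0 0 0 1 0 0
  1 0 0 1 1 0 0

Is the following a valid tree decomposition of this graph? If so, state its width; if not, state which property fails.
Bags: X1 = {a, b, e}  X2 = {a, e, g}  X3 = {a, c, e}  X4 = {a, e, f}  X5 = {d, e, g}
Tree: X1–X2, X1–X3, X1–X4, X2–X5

Checking the three conditions: (i) the bags cover all of {a, b, c, d, e, f, g}; (ii) for each edge, some bag contains both endpoints; (iii) the bags containing any fixed vertex form a subtree. All hold, so the decomposition is valid with width 3 − 1 = 2.

Yes; width 2.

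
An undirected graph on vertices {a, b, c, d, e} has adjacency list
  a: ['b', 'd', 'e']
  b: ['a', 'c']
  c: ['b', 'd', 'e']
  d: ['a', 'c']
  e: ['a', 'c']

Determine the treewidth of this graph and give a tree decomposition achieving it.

Every bag has size at most 3, so the width is 3 − 1 = 2 and tw(G) ≤ 2. For the lower bound, G contains the cycle e–c–d–a–e, so G is not a forest; only forests have treewidth ≤ 1, hence tw(G) ≥ 2. Hence tw(G) = 2 exactly.

Treewidth 2.
Bags: B1 = {a, c, e}  B2 = {a, c, d}  B3 = {a, b, c}
Tree: B1–B2, B2–B3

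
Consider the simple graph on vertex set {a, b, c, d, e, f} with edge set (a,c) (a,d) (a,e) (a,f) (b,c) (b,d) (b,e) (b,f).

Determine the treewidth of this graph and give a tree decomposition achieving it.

Each bag holds 3 vertices, so the decomposition has width 2, which upper-bounds the treewidth. For the lower bound, G contains the cycle c–a–f–b–c, so G is not a forest; only forests have treewidth ≤ 1, hence tw(G) ≥ 2. Combining the bounds, tw(G) = 2.

Treewidth 2.
Bags: B1 = {a, b, c}  B2 = {a, b, f}  B3 = {a, b, d}  B4 = {a, b, e}
Tree: B1–B2, B2–B3, B3–B4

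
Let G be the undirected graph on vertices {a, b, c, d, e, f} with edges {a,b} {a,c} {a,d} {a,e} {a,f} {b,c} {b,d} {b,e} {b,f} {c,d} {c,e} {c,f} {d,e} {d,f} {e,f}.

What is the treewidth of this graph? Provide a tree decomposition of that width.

Treewidth 5.
One optimal decomposition is:
Bags: B1 = {a, b, c, d, e, f}
Tree: (single bag)

With just one bag of size 6, the width is 6 − 1 = 5, so tw(G) ≤ 5. For the lower bound, the 6 vertices {a, b, c, d, e, f} are pairwise adjacent, and any tree decomposition puts a clique entirely inside one bag — forcing width ≥ 5. Hence tw(G) = 5 exactly.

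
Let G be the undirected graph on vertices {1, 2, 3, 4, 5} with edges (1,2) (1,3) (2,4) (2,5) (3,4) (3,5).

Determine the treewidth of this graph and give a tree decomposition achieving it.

Every bag has size at most 3, so the width is 3 − 1 = 2 and tw(G) ≤ 2. The edges 3–4–2–5–3 form a cycle, so G is not a tree and its treewidth is at least 2. Hence tw(G) = 2 exactly.

Treewidth 2.
One optimal decomposition is:
Bags: B1 = {2, 3, 4}  B2 = {2, 3, 5}  B3 = {1, 2, 3}
Tree: B1–B2, B2–B3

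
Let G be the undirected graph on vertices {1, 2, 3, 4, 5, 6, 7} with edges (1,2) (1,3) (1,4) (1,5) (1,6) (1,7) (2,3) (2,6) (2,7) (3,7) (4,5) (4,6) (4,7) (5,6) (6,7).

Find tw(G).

3

A width-3 tree decomposition is:
Bags: B1 = {1, 4, 6, 7}  B2 = {1, 2, 6, 7}  B3 = {1, 4, 5, 6}  B4 = {1, 2, 3, 7}
Tree: B1–B2, B1–B3, B2–B4
Each bag holds 4 vertices, so the decomposition has width 3, which upper-bounds the treewidth. On the other hand G contains the 4-clique {1, 2, 3, 7}. A clique must lie in a single bag of any decomposition, so no decomposition can have width below 3. Therefore the treewidth is 3.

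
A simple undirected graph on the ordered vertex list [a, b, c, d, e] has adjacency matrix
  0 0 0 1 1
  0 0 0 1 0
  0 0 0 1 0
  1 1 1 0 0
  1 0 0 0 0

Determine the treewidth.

1

A width-1 tree decomposition is:
Bags: B1 = {c, d}  B2 = {b, d}  B3 = {a, d}  B4 = {a, e}
Tree: B1–B2, B2–B3, B3–B4
Each bag holds 2 vertices, so the decomposition has width 1, which upper-bounds the treewidth. Any graph with an edge has treewidth ≥ 1, and G has the edge c–d. The upper and lower bounds meet at 1, so that is the treewidth.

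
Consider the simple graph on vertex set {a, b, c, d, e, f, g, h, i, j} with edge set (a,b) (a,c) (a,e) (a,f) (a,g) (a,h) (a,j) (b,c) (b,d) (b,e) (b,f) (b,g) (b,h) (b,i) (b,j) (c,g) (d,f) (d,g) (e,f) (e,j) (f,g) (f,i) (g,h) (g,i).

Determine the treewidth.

3

A width-3 tree decomposition is:
Bags: B1 = {b, f, g, i}  B2 = {b, d, f, g}  B3 = {a, b, f, g}  B4 = {a, b, g, h}  B5 = {a, b, e, f}  B6 = {a, b, c, g}  B7 = {a, b, e, j}
Tree: B1–B2, B2–B3, B3–B4, B3–B5, B4–B6, B5–B7
The largest bag has 4 vertices, giving width 3; this decomposition certifies tw(G) ≤ 3. For the lower bound, the 4 vertices {a, b, g, h} are pairwise adjacent, and any tree decomposition puts a clique entirely inside one bag — forcing width ≥ 3. Hence tw(G) = 3 exactly.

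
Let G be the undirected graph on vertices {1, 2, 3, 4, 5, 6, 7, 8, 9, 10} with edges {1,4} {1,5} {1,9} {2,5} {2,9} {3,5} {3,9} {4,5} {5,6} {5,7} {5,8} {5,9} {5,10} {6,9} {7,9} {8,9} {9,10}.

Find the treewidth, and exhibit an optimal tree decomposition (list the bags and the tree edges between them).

Every bag has size at most 3, so the width is 3 − 1 = 2 and tw(G) ≤ 2. Conversely, {1, 5, 9} is a clique of size 3, and the vertices of any clique must share a bag in every tree decomposition; so some bag has ≥ 3 vertices and tw(G) ≥ 2. Hence tw(G) = 2 exactly.

Treewidth 2.
One optimal decomposition is:
Bags: B1 = {1, 5, 9}  B2 = {5, 7, 9}  B3 = {5, 8, 9}  B4 = {2, 5, 9}  B5 = {5, 9, 10}  B6 = {1, 4, 5}  B7 = {5, 6, 9}  B8 = {3, 5, 9}
Tree: B1–B2, B2–B3, B1–B4, B1–B5, B1–B6, B5–B7, B5–B8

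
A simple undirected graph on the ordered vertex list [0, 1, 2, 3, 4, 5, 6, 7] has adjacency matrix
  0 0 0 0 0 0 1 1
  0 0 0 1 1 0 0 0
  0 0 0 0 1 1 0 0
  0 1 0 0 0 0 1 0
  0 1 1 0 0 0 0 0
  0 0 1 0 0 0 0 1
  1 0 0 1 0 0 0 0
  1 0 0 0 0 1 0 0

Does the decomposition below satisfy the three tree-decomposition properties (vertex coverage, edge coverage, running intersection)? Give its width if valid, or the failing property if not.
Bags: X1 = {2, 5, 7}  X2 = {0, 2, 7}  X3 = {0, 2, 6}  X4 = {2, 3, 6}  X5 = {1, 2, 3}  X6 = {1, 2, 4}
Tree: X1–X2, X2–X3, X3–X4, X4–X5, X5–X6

Checking the three conditions: (i) the bags cover all of {0, 1, 2, 3, 4, 5, 6, 7}; (ii) for each edge, some bag contains both endpoints; (iii) the bags containing any fixed vertex form a subtree. All hold, so the decomposition is valid with width 3 − 1 = 2.

Yes; width 2.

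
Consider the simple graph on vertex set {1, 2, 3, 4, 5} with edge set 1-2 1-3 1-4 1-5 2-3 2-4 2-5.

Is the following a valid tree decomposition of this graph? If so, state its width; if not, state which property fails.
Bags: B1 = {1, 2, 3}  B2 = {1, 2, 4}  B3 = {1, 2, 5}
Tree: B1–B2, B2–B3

Yes; width 2.

Checking the three conditions: (i) the bags cover all of {1, 2, 3, 4, 5}; (ii) for each edge, some bag contains both endpoints; (iii) the bags containing any fixed vertex form a subtree. All hold, so the decomposition is valid with width 3 − 1 = 2.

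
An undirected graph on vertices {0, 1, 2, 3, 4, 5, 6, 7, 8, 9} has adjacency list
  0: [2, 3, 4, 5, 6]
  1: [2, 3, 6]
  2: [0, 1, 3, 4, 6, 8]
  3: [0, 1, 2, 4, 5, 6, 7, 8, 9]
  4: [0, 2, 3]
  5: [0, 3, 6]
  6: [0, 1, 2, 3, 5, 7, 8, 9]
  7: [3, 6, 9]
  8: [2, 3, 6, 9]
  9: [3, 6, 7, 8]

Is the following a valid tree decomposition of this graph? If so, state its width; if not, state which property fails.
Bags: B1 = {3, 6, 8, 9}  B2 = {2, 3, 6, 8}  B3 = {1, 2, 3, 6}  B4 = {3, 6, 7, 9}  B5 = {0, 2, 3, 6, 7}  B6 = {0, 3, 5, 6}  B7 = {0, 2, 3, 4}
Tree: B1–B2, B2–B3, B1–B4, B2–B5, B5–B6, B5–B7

No — bags containing vertex 7 are not connected in the tree.

A tree decomposition must satisfy three properties: every vertex lies in some bag; for every edge, both endpoints lie together in some bag; and for every vertex, the bags containing it form a connected subtree. Here bags containing vertex 7 are not connected in the tree, so the decomposition is invalid.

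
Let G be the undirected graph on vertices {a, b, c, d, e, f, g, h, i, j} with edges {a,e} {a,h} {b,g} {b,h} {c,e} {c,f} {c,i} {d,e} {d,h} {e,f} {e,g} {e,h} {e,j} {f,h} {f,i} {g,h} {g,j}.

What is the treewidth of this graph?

2

A width-2 tree decomposition is:
Bags: B1 = {a, e, h}  B2 = {e, g, h}  B3 = {e, g, j}  B4 = {e, f, h}  B5 = {c, e, f}  B6 = {b, g, h}  B7 = {d, e, h}  B8 = {c, f, i}
Tree: B1–B2, B2–B3, B1–B4, B4–B5, B2–B6, B2–B7, B5–B8
Each bag holds 3 vertices, so the decomposition has width 2, which upper-bounds the treewidth. For the lower bound, the 3 vertices {e, g, j} are pairwise adjacent, and any tree decomposition puts a clique entirely inside one bag — forcing width ≥ 2. Hence tw(G) = 2 exactly.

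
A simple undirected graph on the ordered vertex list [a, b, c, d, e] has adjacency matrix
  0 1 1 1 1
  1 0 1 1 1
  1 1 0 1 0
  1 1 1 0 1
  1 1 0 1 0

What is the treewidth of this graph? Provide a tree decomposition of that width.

Treewidth 3.
One optimal decomposition is:
Bags: B1 = {a, b, c, d}  B2 = {a, b, d, e}
Tree: B1–B2

Every bag has size at most 4, so the width is 4 − 1 = 3 and tw(G) ≤ 3. Conversely, {a, b, d, e} is a clique of size 4, and the vertices of any clique must share a bag in every tree decomposition; so some bag has ≥ 4 vertices and tw(G) ≥ 3. Therefore the treewidth is 3.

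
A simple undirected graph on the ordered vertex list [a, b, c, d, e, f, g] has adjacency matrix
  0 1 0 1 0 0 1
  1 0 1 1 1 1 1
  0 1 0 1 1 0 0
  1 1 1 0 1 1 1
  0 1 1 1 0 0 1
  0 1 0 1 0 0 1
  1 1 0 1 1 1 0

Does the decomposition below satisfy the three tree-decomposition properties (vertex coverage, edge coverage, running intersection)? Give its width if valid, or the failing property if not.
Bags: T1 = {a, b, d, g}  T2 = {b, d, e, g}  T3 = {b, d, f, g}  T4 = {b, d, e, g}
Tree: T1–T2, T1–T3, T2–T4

A tree decomposition must satisfy three properties: every vertex lies in some bag; for every edge, both endpoints lie together in some bag; and for every vertex, the bags containing it form a connected subtree. Here vertex c appears in no bag, so the decomposition is invalid.

No — vertex c appears in no bag.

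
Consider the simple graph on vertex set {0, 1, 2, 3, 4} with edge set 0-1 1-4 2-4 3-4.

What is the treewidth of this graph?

1

A width-1 tree decomposition is:
Bags: B1 = {1, 4}  B2 = {0, 1}  B3 = {2, 4}  B4 = {3, 4}
Tree: B1–B2, B1–B3, B1–B4
The largest bag has 2 vertices, giving width 1; this decomposition certifies tw(G) ≤ 1. Any graph with an edge has treewidth ≥ 1, and G has the edge 1–4. Hence tw(G) = 1 exactly.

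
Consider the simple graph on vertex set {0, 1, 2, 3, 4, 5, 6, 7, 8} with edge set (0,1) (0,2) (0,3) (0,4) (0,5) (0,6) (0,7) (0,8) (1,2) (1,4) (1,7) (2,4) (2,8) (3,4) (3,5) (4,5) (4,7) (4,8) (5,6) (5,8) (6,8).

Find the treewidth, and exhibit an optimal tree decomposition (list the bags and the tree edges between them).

Treewidth 3.
One such decomposition:
Bags: B1 = {0, 1, 4, 7}  B2 = {0, 1, 2, 4}  B3 = {0, 2, 4, 8}  B4 = {0, 4, 5, 8}  B5 = {0, 3, 4, 5}  B6 = {0, 5, 6, 8}
Tree: B1–B2, B2–B3, B3–B4, B4–B5, B4–B6

Each bag holds 4 vertices, so the decomposition has width 3, which upper-bounds the treewidth. Conversely, {0, 2, 4, 8} is a clique of size 4, and the vertices of any clique must share a bag in every tree decomposition; so some bag has ≥ 4 vertices and tw(G) ≥ 3. The upper and lower bounds meet at 3, so that is the treewidth.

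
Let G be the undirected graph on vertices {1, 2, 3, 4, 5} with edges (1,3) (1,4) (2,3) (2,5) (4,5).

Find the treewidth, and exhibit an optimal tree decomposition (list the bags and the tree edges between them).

Treewidth 2.
One such decomposition:
Bags: B1 = {2, 4, 5}  B2 = {1, 2, 4}  B3 = {1, 2, 3}
Tree: B1–B2, B2–B3

Each bag holds 3 vertices, so the decomposition has width 2, which upper-bounds the treewidth. For the lower bound, G contains the cycle 2–5–4–1–3–2, so G is not a forest; only forests have treewidth ≤ 1, hence tw(G) ≥ 2. Combining the bounds, tw(G) = 2.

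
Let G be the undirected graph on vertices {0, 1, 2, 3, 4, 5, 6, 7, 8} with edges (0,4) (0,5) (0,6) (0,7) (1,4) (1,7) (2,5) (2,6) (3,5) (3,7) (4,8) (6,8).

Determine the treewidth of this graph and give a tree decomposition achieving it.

Treewidth 3.
One optimal decomposition is:
Bags: B1 = {2, 4, 6, 8}  B2 = {0, 2, 4, 6}  B3 = {0, 2, 4, 5}  B4 = {0, 1, 4, 5}  B5 = {0, 1, 5, 7}  B6 = {1, 3, 5, 7}
Tree: B1–B2, B2–B3, B3–B4, B4–B5, B5–B6

The largest bag has 4 vertices, giving width 3; this decomposition certifies tw(G) ≤ 3. For the lower bound: the 4 vertex sets {2,6,8}, {4}, {0}, {1,3,5,7} are disjoint, each induces a connected subgraph, and every pair is joined by at least one edge of G. Contracting each set to a single vertex therefore yields K_{4} as a minor, and since treewidth is minor-monotone, tw(G) ≥ tw(K_{4}) = 3. The upper and lower bounds meet at 3, so that is the treewidth.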